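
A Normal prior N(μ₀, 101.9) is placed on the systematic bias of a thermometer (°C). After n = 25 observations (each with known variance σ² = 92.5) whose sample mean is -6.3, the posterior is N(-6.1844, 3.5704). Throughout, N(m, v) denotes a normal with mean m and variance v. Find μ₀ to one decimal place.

μ₀ = -3.0

With known observation variance, the Normal–Normal posterior has precision τ_n = τ₀ + n/σ² and mean μ_n = (τ₀μ₀ + (n/σ²)x̄)/τ_n.
Here τ₀ = 1/101.9 = 0.009814 and τ_data = 25/92.5 = 0.270270, so τ_n = 0.280084.
Rearranging for μ₀: μ₀ = (μ_n·τ_n − τ_data·x̄)/τ₀ = (-6.1844·0.280084 − 0.270270·-6.3) / 0.009814 = -0.029450/0.009814 ≈ -3.0.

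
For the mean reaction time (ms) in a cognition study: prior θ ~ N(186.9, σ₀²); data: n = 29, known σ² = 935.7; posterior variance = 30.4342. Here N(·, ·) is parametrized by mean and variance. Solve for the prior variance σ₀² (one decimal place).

σ₀² = 536.2

Posterior precision equals prior precision plus data precision: 1/σ_n² = 1/σ₀² + n/σ².
So 1/σ₀² = 1/30.4342 − 29/935.7 = 0.032858 − 0.030993 = 0.001865.
Hence σ₀² = 1/0.001865 ≈ 536.2.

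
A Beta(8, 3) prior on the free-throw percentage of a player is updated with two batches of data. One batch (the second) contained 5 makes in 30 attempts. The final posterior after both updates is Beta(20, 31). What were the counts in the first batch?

Because Beta–binomial updating is additive in the counts, the combined data contributed (α_post−α_prior, β_post−β_prior) successes and failures.
Total across both batches: 20−8=12 makes, 31−3=28 misses.
Subtract the second batch: 12−5=7 makes and 28−25=3 misses.

7 makes and 3 misses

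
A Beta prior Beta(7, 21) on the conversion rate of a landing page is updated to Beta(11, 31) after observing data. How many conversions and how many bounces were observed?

Under Beta–binomial conjugacy the posterior parameters are (α+s, β+f).
Match parameters: s=11−7=4, f=31−21=10.

4 conversions and 10 bounces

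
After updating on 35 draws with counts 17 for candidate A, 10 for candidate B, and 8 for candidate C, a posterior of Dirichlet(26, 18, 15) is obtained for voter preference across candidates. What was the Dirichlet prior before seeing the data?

For a Dirichlet(α) prior with multinomial counts c, the posterior is Dirichlet(α + c) componentwise.
Subtract each count from the matching posterior parameter: 26−17=9, 18−10=8, 15−8=7.

Dirichlet(9, 8, 7)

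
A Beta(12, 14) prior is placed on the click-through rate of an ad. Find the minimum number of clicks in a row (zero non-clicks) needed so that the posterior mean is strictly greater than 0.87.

After k clicks and 0 non-clicks the posterior is Beta(12+k, 14), with mean (12+k)/(12+14+k).
Set (12+k)/(26+k) > 0.87 and solve: k > (0.87·26 − 12)/(1 − 0.87) = 81.692.
The smallest integer exceeding 81.692 is 82.

k = 82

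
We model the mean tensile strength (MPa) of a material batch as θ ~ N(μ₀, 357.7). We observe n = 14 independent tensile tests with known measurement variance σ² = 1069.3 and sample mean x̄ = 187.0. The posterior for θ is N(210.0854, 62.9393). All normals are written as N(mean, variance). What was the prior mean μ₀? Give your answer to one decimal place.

With known observation variance, the Normal–Normal posterior has precision τ_n = τ₀ + n/σ² and mean μ_n = (τ₀μ₀ + (n/σ²)x̄)/τ_n.
Here τ₀ = 1/357.7 = 0.002796 and τ_data = 14/1069.3 = 0.013093, so τ_n = 0.015889.
Rearranging for μ₀: μ₀ = (μ_n·τ_n − τ_data·x̄)/τ₀ = (210.0854·0.015889 − 0.013093·187.0) / 0.002796 = 0.889656/0.002796 ≈ 318.2.

μ₀ = 318.2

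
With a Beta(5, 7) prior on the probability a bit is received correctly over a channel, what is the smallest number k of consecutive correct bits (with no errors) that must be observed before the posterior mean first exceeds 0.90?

After k correct bits and 0 errors the posterior is Beta(5+k, 7), with mean (5+k)/(5+7+k).
Set (5+k)/(12+k) > 0.90 and solve: k > (0.90·12 − 5)/(1 − 0.90) = 58.000.
The smallest integer exceeding 58.000 is 59, and checking k=59: (64)/(71) = 0.9014 > 0.90.

k = 59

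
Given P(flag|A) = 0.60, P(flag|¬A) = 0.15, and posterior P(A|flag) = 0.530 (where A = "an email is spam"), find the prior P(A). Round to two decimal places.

P(A) = 0.22

In odds form, posterior odds = prior odds × likelihood ratio, so prior odds = posterior odds ÷ LR.
Posterior odds = 0.530/(1−0.530) = 1.1277. LR = 0.60/0.15 = 4.0000.
Prior odds = 1.1277/4.0000 = 0.2819, so P(A) = 0.2819/(1+0.2819) ≈ 0.22.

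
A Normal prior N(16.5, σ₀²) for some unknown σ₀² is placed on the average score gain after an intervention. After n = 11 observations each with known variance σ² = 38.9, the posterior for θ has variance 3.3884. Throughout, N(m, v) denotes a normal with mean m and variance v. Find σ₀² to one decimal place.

σ₀² = 81.0

For the Normal–Normal model with known σ², precisions add: τ_n = τ₀ + n/σ².
So 1/σ₀² = 1/3.3884 − 11/38.9 = 0.295125 − 0.282776 = 0.012349.
Hence σ₀² = 1/0.012349 ≈ 81.0.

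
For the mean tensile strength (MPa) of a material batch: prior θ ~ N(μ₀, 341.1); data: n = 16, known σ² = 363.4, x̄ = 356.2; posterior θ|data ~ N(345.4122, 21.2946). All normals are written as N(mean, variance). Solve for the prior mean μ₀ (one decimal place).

The posterior mean is a precision-weighted average: μ_n = (τ₀μ₀ + τ_data·x̄)/(τ₀+τ_data), with τ₀=1/σ₀² and τ_data=n/σ².
Here τ₀ = 1/341.1 = 0.002932 and τ_data = 16/363.4 = 0.044029, so τ_n = 0.046961.
Rearranging for μ₀: μ₀ = (μ_n·τ_n − τ_data·x̄)/τ₀ = (345.4122·0.046961 − 0.044029·356.2) / 0.002932 = 0.537773/0.002932 ≈ 183.4.

μ₀ = 183.4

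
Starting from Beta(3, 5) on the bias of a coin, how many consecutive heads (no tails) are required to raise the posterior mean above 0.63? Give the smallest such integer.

After k heads and 0 tails the posterior is Beta(3+k, 5), with mean (3+k)/(3+5+k).
Set (3+k)/(8+k) > 0.63 and solve: k > (0.63·8 − 3)/(1 − 0.63) = 5.514.
The smallest integer exceeding 5.514 is 6, and checking k=6: (9)/(14) = 0.6429 > 0.63.

k = 6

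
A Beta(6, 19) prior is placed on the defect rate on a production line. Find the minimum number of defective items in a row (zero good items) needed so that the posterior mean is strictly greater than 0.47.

k = 11

After k defective items and 0 good items the posterior is Beta(6+k, 19), with mean (6+k)/(6+19+k).
Set (6+k)/(25+k) > 0.47 and solve: k > (0.47·25 − 6)/(1 − 0.47) = 10.849.
The smallest integer exceeding 10.849 is 11.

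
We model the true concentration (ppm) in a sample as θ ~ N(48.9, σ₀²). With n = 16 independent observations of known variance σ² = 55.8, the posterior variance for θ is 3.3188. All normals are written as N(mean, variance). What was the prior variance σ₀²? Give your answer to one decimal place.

σ₀² = 68.6

For the Normal–Normal model with known σ², precisions add: τ_n = τ₀ + n/σ².
So 1/σ₀² = 1/3.3188 − 16/55.8 = 0.301314 − 0.286738 = 0.014576.
Hence σ₀² = 1/0.014576 ≈ 68.6.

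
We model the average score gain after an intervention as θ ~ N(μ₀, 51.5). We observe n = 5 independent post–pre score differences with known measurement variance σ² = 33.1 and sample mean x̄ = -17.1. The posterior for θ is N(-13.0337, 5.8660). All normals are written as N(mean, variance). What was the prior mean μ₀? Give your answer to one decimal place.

With known observation variance, the Normal–Normal posterior has precision τ_n = τ₀ + n/σ² and mean μ_n = (τ₀μ₀ + (n/σ²)x̄)/τ_n.
Here τ₀ = 1/51.5 = 0.019417 and τ_data = 5/33.1 = 0.151057, so τ_n = 0.170474.
Rearranging for μ₀: μ₀ = (μ_n·τ_n − τ_data·x̄)/τ₀ = (-13.0337·0.170474 − 0.151057·-17.1) / 0.019417 = 0.361168/0.019417 ≈ 18.6.

μ₀ = 18.6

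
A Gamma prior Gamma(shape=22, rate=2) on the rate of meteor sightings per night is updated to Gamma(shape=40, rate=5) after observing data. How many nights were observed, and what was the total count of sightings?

n = 3 nights with total 18 sightings

Gamma–Poisson conjugacy: posterior shape = α + Σxᵢ, posterior rate = β + n.
Matching: Σxᵢ = 40 − 22 = 18 and n = 5 − 2 = 3.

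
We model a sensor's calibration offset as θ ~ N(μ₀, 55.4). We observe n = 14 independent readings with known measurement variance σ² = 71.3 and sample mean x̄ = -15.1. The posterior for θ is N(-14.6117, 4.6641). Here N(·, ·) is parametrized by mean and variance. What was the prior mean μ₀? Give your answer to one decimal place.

With known observation variance, the Normal–Normal posterior has precision τ_n = τ₀ + n/σ² and mean μ_n = (τ₀μ₀ + (n/σ²)x̄)/τ_n.
Here τ₀ = 1/55.4 = 0.018051 and τ_data = 14/71.3 = 0.196353, so τ_n = 0.214404.
Rearranging for μ₀: μ₀ = (μ_n·τ_n − τ_data·x̄)/τ₀ = (-14.6117·0.214404 − 0.196353·-15.1) / 0.018051 = -0.167877/0.018051 ≈ -9.3.

μ₀ = -9.3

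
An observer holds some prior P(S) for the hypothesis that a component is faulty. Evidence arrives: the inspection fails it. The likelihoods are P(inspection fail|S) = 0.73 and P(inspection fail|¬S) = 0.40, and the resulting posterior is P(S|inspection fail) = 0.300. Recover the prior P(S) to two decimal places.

In odds form, posterior odds = prior odds × likelihood ratio, so prior odds = posterior odds ÷ LR.
Posterior odds = 0.300/(1−0.300) = 0.4286. LR = 0.73/0.40 = 1.8250.
Prior odds = 0.4286/1.8250 = 0.2348, so P(S) = 0.2348/(1+0.2348) ≈ 0.19.

P(S) = 0.19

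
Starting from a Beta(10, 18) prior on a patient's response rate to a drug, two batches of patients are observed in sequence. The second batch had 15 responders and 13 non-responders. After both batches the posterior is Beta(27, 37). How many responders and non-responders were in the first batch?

2 responders and 6 non-responders

Sequential conjugate updates are equivalent to a single update on the pooled data, so total successes = posterior α − prior α and total failures = posterior β − prior β.
Total across both batches: 27−10=17 responders, 37−18=19 non-responders.
Subtract the second batch: 17−15=2 responders and 19−13=6 non-responders.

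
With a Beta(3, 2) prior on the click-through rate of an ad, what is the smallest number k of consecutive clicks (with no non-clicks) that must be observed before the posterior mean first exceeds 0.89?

After k clicks and 0 non-clicks the posterior is Beta(3+k, 2), with mean (3+k)/(3+2+k).
Set (3+k)/(5+k) > 0.89 and solve: k > (0.89·5 − 3)/(1 − 0.89) = 13.182.
The smallest integer exceeding 13.182 is 14, and checking k=14: (17)/(19) = 0.8947 > 0.89.

k = 14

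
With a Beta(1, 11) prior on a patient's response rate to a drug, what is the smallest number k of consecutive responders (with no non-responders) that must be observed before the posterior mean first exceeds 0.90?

k = 99

After k responders and 0 non-responders the posterior is Beta(1+k, 11), with mean (1+k)/(1+11+k).
Set (1+k)/(12+k) > 0.90 and solve: k > (0.90·12 − 1)/(1 − 0.90) = 98.000.
The smallest integer exceeding 98.000 is 99.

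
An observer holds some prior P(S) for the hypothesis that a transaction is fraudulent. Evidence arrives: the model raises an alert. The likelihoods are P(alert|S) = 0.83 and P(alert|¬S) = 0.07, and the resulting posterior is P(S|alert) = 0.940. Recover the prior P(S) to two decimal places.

P(S) = 0.57

In odds form, posterior odds = prior odds × likelihood ratio, so prior odds = posterior odds ÷ LR.
Posterior odds = 0.940/(1−0.940) = 15.6667. LR = 0.83/0.07 = 11.8571.
Prior odds = 15.6667/11.8571 = 1.3213, so P(S) = 1.3213/(1+1.3213) ≈ 0.57.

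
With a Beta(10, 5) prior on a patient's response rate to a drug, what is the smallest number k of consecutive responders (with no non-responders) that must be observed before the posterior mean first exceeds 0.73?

k = 4

After k responders and 0 non-responders the posterior is Beta(10+k, 5), with mean (10+k)/(10+5+k).
Set (10+k)/(15+k) > 0.73 and solve: k > (0.73·15 − 10)/(1 − 0.73) = 3.519.
The smallest integer exceeding 3.519 is 4, and checking k=4: (14)/(19) = 0.7368 > 0.73.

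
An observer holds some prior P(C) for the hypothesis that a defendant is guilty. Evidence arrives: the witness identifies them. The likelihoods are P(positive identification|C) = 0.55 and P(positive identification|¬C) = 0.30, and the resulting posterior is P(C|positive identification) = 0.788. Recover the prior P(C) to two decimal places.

In odds form, posterior odds = prior odds × likelihood ratio, so prior odds = posterior odds ÷ LR.
Posterior odds = 0.788/(1−0.788) = 3.7170. LR = 0.55/0.30 = 1.8333.
Prior odds = 3.7170/1.8333 = 2.0275, so P(C) = 2.0275/(1+2.0275) ≈ 0.67.

P(C) = 0.67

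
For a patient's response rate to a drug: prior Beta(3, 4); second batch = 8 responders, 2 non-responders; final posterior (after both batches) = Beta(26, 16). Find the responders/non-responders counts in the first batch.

15 responders and 10 non-responders

Sequential conjugate updates are equivalent to a single update on the pooled data, so total successes = posterior α − prior α and total failures = posterior β − prior β.
Total across both batches: 26−3=23 responders, 16−4=12 non-responders.
Subtract the second batch: 23−8=15 responders and 12−2=10 non-responders.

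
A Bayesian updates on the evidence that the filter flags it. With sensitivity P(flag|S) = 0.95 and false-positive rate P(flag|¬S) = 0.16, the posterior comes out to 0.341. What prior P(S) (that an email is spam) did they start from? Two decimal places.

P(S) = 0.08

Bayes' rule in odds form gives O(S|E) = O(S)·[P(E|S)/P(E|¬S)], hence O(S) = O(S|E)/LR.
Posterior odds = 0.341/(1−0.341) = 0.5175. LR = 0.95/0.16 = 5.9375.
Prior odds = 0.5175/5.9375 = 0.0872, so P(S) = 0.0872/(1+0.0872) ≈ 0.08.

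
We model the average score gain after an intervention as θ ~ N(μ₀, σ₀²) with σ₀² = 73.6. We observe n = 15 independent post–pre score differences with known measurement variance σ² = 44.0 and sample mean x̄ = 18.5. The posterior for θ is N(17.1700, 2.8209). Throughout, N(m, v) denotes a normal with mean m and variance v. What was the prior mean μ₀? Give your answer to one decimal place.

μ₀ = -16.2

With known observation variance, the Normal–Normal posterior has precision τ_n = τ₀ + n/σ² and mean μ_n = (τ₀μ₀ + (n/σ²)x̄)/τ_n.
Here τ₀ = 1/73.6 = 0.013587 and τ_data = 15/44.0 = 0.340909, so τ_n = 0.354496.
Rearranging for μ₀: μ₀ = (μ_n·τ_n − τ_data·x̄)/τ₀ = (17.1700·0.354496 − 0.340909·18.5) / 0.013587 = -0.220120/0.013587 ≈ -16.2.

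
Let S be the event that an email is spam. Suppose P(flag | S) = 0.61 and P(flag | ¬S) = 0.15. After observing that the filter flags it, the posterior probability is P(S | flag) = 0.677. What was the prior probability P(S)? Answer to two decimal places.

Bayes' rule in odds form gives O(S|E) = O(S)·[P(E|S)/P(E|¬S)], hence O(S) = O(S|E)/LR.
Posterior odds = 0.677/(1−0.677) = 2.0960. LR = 0.61/0.15 = 4.0667.
Prior odds = 2.0960/4.0667 = 0.5154, so P(S) = 0.5154/(1+0.5154) ≈ 0.34.

P(S) = 0.34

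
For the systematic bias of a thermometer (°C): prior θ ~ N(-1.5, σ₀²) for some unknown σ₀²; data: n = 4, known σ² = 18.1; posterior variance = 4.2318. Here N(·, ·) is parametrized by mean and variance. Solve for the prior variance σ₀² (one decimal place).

σ₀² = 65.3

For the Normal–Normal model with known σ², precisions add: τ_n = τ₀ + n/σ².
So 1/σ₀² = 1/4.2318 − 4/18.1 = 0.236306 − 0.220994 = 0.015312.
Hence σ₀² = 1/0.015312 ≈ 65.3.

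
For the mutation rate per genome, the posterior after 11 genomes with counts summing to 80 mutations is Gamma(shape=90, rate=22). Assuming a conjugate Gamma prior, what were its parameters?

Gamma(shape=10, rate=11)

A Gamma(α, β) prior (rate parametrization) on a Poisson rate with n observations summing to S gives posterior Gamma(α+S, β+n).
So α = 90 − 80 = 10 and β = 22 − 11 = 11.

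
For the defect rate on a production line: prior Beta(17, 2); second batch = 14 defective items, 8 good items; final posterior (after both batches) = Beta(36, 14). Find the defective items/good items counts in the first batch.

5 defective items and 4 good items

Because Beta–binomial updating is additive in the counts, the combined data contributed (α_post−α_prior, β_post−β_prior) successes and failures.
Total across both batches: 36−17=19 defective items, 14−2=12 good items.
Subtract the second batch: 19−14=5 defective items and 12−8=4 good items.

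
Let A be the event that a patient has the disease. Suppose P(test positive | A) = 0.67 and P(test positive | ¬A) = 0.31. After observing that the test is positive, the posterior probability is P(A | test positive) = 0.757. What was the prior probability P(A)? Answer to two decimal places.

P(A) = 0.59

Bayes' rule in odds form gives O(A|E) = O(A)·[P(E|A)/P(E|¬A)], hence O(A) = O(A|E)/LR.
Posterior odds = 0.757/(1−0.757) = 3.1152. LR = 0.67/0.31 = 2.1613.
Prior odds = 3.1152/2.1613 = 1.4414, so P(A) = 1.4414/(1+1.4414) ≈ 0.59.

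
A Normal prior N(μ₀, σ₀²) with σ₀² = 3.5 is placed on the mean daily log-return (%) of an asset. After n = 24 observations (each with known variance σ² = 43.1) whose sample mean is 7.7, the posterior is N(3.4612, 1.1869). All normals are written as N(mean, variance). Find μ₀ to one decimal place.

μ₀ = -4.8

The posterior mean is a precision-weighted average: μ_n = (τ₀μ₀ + τ_data·x̄)/(τ₀+τ_data), with τ₀=1/σ₀² and τ_data=n/σ².
Here τ₀ = 1/3.5 = 0.285714 and τ_data = 24/43.1 = 0.556845, so τ_n = 0.842559.
Rearranging for μ₀: μ₀ = (μ_n·τ_n − τ_data·x̄)/τ₀ = (3.4612·0.842559 − 0.556845·7.7) / 0.285714 = -1.371441/0.285714 ≈ -4.8.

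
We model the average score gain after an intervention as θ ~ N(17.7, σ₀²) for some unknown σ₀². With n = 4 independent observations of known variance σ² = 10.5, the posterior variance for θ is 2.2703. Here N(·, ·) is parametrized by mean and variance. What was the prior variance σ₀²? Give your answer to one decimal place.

σ₀² = 16.8

For the Normal–Normal model with known σ², precisions add: τ_n = τ₀ + n/σ².
So 1/σ₀² = 1/2.2703 − 4/10.5 = 0.440470 − 0.380952 = 0.059518.
Hence σ₀² = 1/0.059518 ≈ 16.8.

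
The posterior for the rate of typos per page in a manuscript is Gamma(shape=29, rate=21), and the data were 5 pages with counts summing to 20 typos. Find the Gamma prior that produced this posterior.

Gamma(shape=9, rate=16)

Gamma–Poisson conjugacy: posterior shape = α + Σxᵢ, posterior rate = β + n.
So α = 29 − 20 = 9 and β = 21 − 5 = 16.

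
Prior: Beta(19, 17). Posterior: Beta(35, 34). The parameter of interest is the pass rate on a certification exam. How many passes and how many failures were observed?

16 passes and 17 failures

Beta is conjugate to the binomial likelihood: posterior = Beta(a+s, b+f).
So s = 35 − 19 = 16 and f = 34 − 17 = 17.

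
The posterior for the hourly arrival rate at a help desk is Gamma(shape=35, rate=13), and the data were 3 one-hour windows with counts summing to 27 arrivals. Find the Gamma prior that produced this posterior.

Gamma–Poisson conjugacy: posterior shape = α + Σxᵢ, posterior rate = β + n.
So α = 35 − 27 = 8 and β = 13 − 3 = 10.

Gamma(shape=8, rate=10)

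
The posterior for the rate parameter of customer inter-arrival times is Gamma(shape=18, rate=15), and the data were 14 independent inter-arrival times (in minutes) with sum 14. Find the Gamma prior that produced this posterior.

Gamma(shape=4, rate=1)

For an exponential likelihood with a Gamma(α, β) prior on the rate, n observations with total T give posterior Gamma(α+n, β+T).
So α = 18 − 14 = 4 and β = 15 − 14 = 1.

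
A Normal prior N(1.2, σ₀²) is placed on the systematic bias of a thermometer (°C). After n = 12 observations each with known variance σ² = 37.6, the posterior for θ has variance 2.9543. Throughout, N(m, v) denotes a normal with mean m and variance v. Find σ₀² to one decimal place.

Posterior precision equals prior precision plus data precision: 1/σ_n² = 1/σ₀² + n/σ².
So 1/σ₀² = 1/2.9543 − 12/37.6 = 0.338490 − 0.319149 = 0.019341.
Hence σ₀² = 1/0.019341 ≈ 51.7.

σ₀² = 51.7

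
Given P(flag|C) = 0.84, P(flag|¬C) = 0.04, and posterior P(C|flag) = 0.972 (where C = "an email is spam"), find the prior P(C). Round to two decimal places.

P(C) = 0.62

In odds form, posterior odds = prior odds × likelihood ratio, so prior odds = posterior odds ÷ LR.
Posterior odds = 0.972/(1−0.972) = 34.7143. LR = 0.84/0.04 = 21.0000.
Prior odds = 34.7143/21.0000 = 1.6531, so P(C) = 1.6531/(1+1.6531) ≈ 0.62.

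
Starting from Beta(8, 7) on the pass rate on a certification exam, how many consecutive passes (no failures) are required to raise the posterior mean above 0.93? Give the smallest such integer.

k = 86

After k passes and 0 failures the posterior is Beta(8+k, 7), with mean (8+k)/(8+7+k).
Set (8+k)/(15+k) > 0.93 and solve: k > (0.93·15 − 8)/(1 − 0.93) = 85.000.
The smallest integer exceeding 85.000 is 86.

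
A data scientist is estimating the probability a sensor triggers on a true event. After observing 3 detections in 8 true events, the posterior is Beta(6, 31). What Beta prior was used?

Beta(3, 26)

A Beta(a, b) prior with s successes and f failures in binomial data gives a Beta(a+s, b+f) posterior.
So a = 6 − 3 = 3 and b = 31 − 5 = 26.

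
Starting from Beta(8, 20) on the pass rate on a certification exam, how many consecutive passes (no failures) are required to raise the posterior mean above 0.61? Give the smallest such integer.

After k passes and 0 failures the posterior is Beta(8+k, 20), with mean (8+k)/(8+20+k).
Set (8+k)/(28+k) > 0.61 and solve: k > (0.61·28 − 8)/(1 − 0.61) = 23.282.
The smallest integer exceeding 23.282 is 24.

k = 24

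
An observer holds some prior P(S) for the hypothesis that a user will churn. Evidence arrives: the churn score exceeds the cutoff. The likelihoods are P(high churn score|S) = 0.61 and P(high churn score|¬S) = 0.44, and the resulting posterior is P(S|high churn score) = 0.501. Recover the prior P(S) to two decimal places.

P(S) = 0.42

Bayes' rule in odds form gives O(S|E) = O(S)·[P(E|S)/P(E|¬S)], hence O(S) = O(S|E)/LR.
Posterior odds = 0.501/(1−0.501) = 1.0040. LR = 0.61/0.44 = 1.3864.
Prior odds = 1.0040/1.3864 = 0.7242, so P(S) = 0.7242/(1+0.7242) ≈ 0.42.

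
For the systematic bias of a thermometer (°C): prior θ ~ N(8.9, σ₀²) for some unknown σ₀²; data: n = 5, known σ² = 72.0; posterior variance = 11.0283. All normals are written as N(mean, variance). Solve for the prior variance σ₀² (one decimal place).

For the Normal–Normal model with known σ², precisions add: τ_n = τ₀ + n/σ².
So 1/σ₀² = 1/11.0283 − 5/72.0 = 0.090676 − 0.069444 = 0.021232.
Hence σ₀² = 1/0.021232 ≈ 47.1.

σ₀² = 47.1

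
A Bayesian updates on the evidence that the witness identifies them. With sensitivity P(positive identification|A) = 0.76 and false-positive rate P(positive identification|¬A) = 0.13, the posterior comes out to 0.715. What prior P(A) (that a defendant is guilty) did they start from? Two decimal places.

Bayes' rule in odds form gives O(A|E) = O(A)·[P(E|A)/P(E|¬A)], hence O(A) = O(A|E)/LR.
Posterior odds = 0.715/(1−0.715) = 2.5088. LR = 0.76/0.13 = 5.8462.
Prior odds = 2.5088/5.8462 = 0.4291, so P(A) = 0.4291/(1+0.4291) ≈ 0.30.

P(A) = 0.30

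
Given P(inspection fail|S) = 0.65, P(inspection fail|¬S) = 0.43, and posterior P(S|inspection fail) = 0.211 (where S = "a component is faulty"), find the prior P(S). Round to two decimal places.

P(S) = 0.15

Bayes' rule in odds form gives O(S|E) = O(S)·[P(E|S)/P(E|¬S)], hence O(S) = O(S|E)/LR.
Posterior odds = 0.211/(1−0.211) = 0.2674. LR = 0.65/0.43 = 1.5116.
Prior odds = 0.2674/1.5116 = 0.1769, so P(S) = 0.1769/(1+0.1769) ≈ 0.15.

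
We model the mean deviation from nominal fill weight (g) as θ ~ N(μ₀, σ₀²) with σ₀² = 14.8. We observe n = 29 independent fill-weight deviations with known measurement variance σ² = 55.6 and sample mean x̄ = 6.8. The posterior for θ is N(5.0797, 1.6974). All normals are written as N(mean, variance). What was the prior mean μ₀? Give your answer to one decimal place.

With known observation variance, the Normal–Normal posterior has precision τ_n = τ₀ + n/σ² and mean μ_n = (τ₀μ₀ + (n/σ²)x̄)/τ_n.
Here τ₀ = 1/14.8 = 0.067568 and τ_data = 29/55.6 = 0.521583, so τ_n = 0.589151.
Rearranging for μ₀: μ₀ = (μ_n·τ_n − τ_data·x̄)/τ₀ = (5.0797·0.589151 − 0.521583·6.8) / 0.067568 = -0.554054/0.067568 ≈ -8.2.

μ₀ = -8.2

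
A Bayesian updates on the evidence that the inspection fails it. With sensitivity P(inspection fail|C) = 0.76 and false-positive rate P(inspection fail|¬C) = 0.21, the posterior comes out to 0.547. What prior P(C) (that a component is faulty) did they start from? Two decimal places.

In odds form, posterior odds = prior odds × likelihood ratio, so prior odds = posterior odds ÷ LR.
Posterior odds = 0.547/(1−0.547) = 1.2075. LR = 0.76/0.21 = 3.6190.
Prior odds = 1.2075/3.6190 = 0.3337, so P(C) = 0.3337/(1+0.3337) ≈ 0.25.

P(C) = 0.25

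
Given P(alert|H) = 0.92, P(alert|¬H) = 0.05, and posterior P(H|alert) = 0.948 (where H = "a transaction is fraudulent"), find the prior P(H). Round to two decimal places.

Bayes' rule in odds form gives O(H|E) = O(H)·[P(E|H)/P(E|¬H)], hence O(H) = O(H|E)/LR.
Posterior odds = 0.948/(1−0.948) = 18.2308. LR = 0.92/0.05 = 18.4000.
Prior odds = 18.2308/18.4000 = 0.9908, so P(H) = 0.9908/(1+0.9908) ≈ 0.50.

P(H) = 0.50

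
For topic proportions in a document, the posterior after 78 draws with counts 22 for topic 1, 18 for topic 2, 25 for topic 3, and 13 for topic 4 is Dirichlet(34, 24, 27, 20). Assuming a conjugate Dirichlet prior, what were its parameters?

Dirichlet(12, 6, 2, 7)

For a Dirichlet(α) prior with multinomial counts c, the posterior is Dirichlet(α + c) componentwise.
Subtract each count from the matching posterior parameter: 34−22=12, 24−18=6, 27−25=2, 20−13=7.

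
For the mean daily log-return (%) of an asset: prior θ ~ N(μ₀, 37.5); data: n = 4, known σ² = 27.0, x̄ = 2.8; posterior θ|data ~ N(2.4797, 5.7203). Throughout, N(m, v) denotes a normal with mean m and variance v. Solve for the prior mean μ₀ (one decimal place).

With known observation variance, the Normal–Normal posterior has precision τ_n = τ₀ + n/σ² and mean μ_n = (τ₀μ₀ + (n/σ²)x̄)/τ_n.
Here τ₀ = 1/37.5 = 0.026667 and τ_data = 4/27.0 = 0.148148, so τ_n = 0.174815.
Rearranging for μ₀: μ₀ = (μ_n·τ_n − τ_data·x̄)/τ₀ = (2.4797·0.174815 − 0.148148·2.8) / 0.026667 = 0.018674/0.026667 ≈ 0.7.

μ₀ = 0.7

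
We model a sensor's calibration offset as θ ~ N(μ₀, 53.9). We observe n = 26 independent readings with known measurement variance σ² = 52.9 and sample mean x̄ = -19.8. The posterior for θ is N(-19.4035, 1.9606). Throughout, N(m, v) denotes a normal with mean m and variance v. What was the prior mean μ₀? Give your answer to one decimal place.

μ₀ = -8.9

The posterior mean is a precision-weighted average: μ_n = (τ₀μ₀ + τ_data·x̄)/(τ₀+τ_data), with τ₀=1/σ₀² and τ_data=n/σ².
Here τ₀ = 1/53.9 = 0.018553 and τ_data = 26/52.9 = 0.491493, so τ_n = 0.510046.
Rearranging for μ₀: μ₀ = (μ_n·τ_n − τ_data·x̄)/τ₀ = (-19.4035·0.510046 − 0.491493·-19.8) / 0.018553 = -0.165116/0.018553 ≈ -8.9.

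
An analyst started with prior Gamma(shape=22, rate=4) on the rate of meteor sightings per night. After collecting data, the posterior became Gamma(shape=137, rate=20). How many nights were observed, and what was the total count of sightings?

n = 16 nights with total 115 sightings

Gamma–Poisson conjugacy: posterior shape = α + Σxᵢ, posterior rate = β + n.
Matching: Σxᵢ = 137 − 22 = 115 and n = 20 − 4 = 16.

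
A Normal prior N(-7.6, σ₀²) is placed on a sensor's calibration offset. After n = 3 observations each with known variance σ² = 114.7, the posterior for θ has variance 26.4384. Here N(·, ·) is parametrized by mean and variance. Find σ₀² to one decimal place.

For the Normal–Normal model with known σ², precisions add: τ_n = τ₀ + n/σ².
So 1/σ₀² = 1/26.4384 − 3/114.7 = 0.037824 − 0.026155 = 0.011669.
Hence σ₀² = 1/0.011669 ≈ 85.7.

σ₀² = 85.7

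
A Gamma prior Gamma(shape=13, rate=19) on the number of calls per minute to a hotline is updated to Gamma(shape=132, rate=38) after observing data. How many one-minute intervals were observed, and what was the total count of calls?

n = 19 one-minute intervals with total 119 calls

A Gamma(α, β) prior (rate parametrization) on a Poisson rate with n observations summing to S gives posterior Gamma(α+S, β+n).
Matching: Σxᵢ = 132 − 13 = 119 and n = 38 − 19 = 19.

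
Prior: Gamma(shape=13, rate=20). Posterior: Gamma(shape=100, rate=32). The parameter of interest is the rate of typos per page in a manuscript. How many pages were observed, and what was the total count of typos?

A Gamma(α, β) prior (rate parametrization) on a Poisson rate with n observations summing to S gives posterior Gamma(α+S, β+n).
Matching: Σxᵢ = 100 − 13 = 87 and n = 32 − 20 = 12.

n = 12 pages with total 87 typos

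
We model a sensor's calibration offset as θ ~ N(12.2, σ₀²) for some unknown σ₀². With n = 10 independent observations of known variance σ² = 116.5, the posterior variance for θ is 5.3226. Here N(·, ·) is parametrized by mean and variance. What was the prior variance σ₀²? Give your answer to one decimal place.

σ₀² = 9.8

Posterior precision equals prior precision plus data precision: 1/σ_n² = 1/σ₀² + n/σ².
So 1/σ₀² = 1/5.3226 − 10/116.5 = 0.187878 − 0.085837 = 0.102041.
Hence σ₀² = 1/0.102041 ≈ 9.8.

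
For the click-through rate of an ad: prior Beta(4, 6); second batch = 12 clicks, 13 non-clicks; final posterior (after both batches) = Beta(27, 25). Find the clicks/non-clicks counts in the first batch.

Because Beta–binomial updating is additive in the counts, the combined data contributed (α_post−α_prior, β_post−β_prior) successes and failures.
Total across both batches: 27−4=23 clicks, 25−6=19 non-clicks.
Subtract the second batch: 23−12=11 clicks and 19−13=6 non-clicks.

11 clicks and 6 non-clicks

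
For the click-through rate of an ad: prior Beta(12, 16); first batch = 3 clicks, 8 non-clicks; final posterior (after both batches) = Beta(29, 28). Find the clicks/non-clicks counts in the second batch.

Because Beta–binomial updating is additive in the counts, the combined data contributed (α_post−α_prior, β_post−β_prior) successes and failures.
Total across both batches: 29−12=17 clicks, 28−16=12 non-clicks.
Subtract the first batch: 17−3=14 clicks and 12−8=4 non-clicks.

14 clicks and 4 non-clicks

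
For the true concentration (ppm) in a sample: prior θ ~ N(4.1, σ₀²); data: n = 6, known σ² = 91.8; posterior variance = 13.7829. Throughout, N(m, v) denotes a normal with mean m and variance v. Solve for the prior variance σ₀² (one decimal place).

Posterior precision equals prior precision plus data precision: 1/σ_n² = 1/σ₀² + n/σ².
So 1/σ₀² = 1/13.7829 − 6/91.8 = 0.072554 − 0.065359 = 0.007195.
Hence σ₀² = 1/0.007195 ≈ 139.0.

σ₀² = 139.0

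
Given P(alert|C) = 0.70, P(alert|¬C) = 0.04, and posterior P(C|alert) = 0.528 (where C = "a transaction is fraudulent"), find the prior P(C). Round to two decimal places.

P(C) = 0.06

In odds form, posterior odds = prior odds × likelihood ratio, so prior odds = posterior odds ÷ LR.
Posterior odds = 0.528/(1−0.528) = 1.1186. LR = 0.70/0.04 = 17.5000.
Prior odds = 1.1186/17.5000 = 0.0639, so P(C) = 0.0639/(1+0.0639) ≈ 0.06.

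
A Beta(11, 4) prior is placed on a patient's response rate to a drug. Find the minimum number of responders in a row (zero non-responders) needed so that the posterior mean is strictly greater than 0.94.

After k responders and 0 non-responders the posterior is Beta(11+k, 4), with mean (11+k)/(11+4+k).
Set (11+k)/(15+k) > 0.94 and solve: k > (0.94·15 − 11)/(1 − 0.94) = 51.667.
The smallest integer exceeding 51.667 is 52, and checking k=52: (63)/(67) = 0.9403 > 0.94.

k = 52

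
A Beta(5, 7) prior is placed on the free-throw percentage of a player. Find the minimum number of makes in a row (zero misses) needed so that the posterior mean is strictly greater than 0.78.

k = 20

After k makes and 0 misses the posterior is Beta(5+k, 7), with mean (5+k)/(5+7+k).
Set (5+k)/(12+k) > 0.78 and solve: k > (0.78·12 − 5)/(1 − 0.78) = 19.818.
The smallest integer exceeding 19.818 is 20.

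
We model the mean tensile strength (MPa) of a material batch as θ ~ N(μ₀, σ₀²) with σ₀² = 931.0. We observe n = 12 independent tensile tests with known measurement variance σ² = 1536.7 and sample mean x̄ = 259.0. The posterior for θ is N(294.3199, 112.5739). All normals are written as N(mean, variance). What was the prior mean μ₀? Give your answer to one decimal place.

μ₀ = 551.1

With known observation variance, the Normal–Normal posterior has precision τ_n = τ₀ + n/σ² and mean μ_n = (τ₀μ₀ + (n/σ²)x̄)/τ_n.
Here τ₀ = 1/931.0 = 0.001074 and τ_data = 12/1536.7 = 0.007809, so τ_n = 0.008883.
Rearranging for μ₀: μ₀ = (μ_n·τ_n − τ_data·x̄)/τ₀ = (294.3199·0.008883 − 0.007809·259.0) / 0.001074 = 0.591913/0.001074 ≈ 551.1.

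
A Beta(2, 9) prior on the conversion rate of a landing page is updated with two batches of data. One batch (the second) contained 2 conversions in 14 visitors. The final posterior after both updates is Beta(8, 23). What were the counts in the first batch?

4 conversions and 2 bounces

Sequential conjugate updates are equivalent to a single update on the pooled data, so total successes = posterior α − prior α and total failures = posterior β − prior β.
Total across both batches: 8−2=6 conversions, 23−9=14 bounces.
Subtract the second batch: 6−2=4 conversions and 14−12=2 bounces.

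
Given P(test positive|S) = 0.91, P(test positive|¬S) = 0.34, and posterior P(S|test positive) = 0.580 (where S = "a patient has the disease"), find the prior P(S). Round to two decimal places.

P(S) = 0.34

Bayes' rule in odds form gives O(S|E) = O(S)·[P(E|S)/P(E|¬S)], hence O(S) = O(S|E)/LR.
Posterior odds = 0.580/(1−0.580) = 1.3810. LR = 0.91/0.34 = 2.6765.
Prior odds = 1.3810/2.6765 = 0.5160, so P(S) = 0.5160/(1+0.5160) ≈ 0.34.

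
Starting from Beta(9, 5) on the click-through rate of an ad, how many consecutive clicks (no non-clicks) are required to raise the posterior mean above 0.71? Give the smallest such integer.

k = 4

After k clicks and 0 non-clicks the posterior is Beta(9+k, 5), with mean (9+k)/(9+5+k).
Set (9+k)/(14+k) > 0.71 and solve: k > (0.71·14 − 9)/(1 − 0.71) = 3.241.
The smallest integer exceeding 3.241 is 4.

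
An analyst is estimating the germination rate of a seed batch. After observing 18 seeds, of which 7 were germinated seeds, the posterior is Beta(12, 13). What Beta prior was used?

Under Beta–binomial conjugacy the posterior parameters are (α+s, β+f).
So α = 12 − 7 = 5 and β = 13 − 11 = 2.

Beta(5, 2)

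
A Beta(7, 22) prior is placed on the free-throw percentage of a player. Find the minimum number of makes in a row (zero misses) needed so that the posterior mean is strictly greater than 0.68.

k = 40

After k makes and 0 misses the posterior is Beta(7+k, 22), with mean (7+k)/(7+22+k).
Set (7+k)/(29+k) > 0.68 and solve: k > (0.68·29 − 7)/(1 − 0.68) = 39.750.
The smallest integer exceeding 39.750 is 40.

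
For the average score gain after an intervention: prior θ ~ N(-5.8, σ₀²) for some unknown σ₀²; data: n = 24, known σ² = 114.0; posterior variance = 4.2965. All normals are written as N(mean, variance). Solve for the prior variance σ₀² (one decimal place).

For the Normal–Normal model with known σ², precisions add: τ_n = τ₀ + n/σ².
So 1/σ₀² = 1/4.2965 − 24/114.0 = 0.232748 − 0.210526 = 0.022222.
Hence σ₀² = 1/0.022222 ≈ 45.0.

σ₀² = 45.0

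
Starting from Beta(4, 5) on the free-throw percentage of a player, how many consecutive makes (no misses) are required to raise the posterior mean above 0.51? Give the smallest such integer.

After k makes and 0 misses the posterior is Beta(4+k, 5), with mean (4+k)/(4+5+k).
Set (4+k)/(9+k) > 0.51 and solve: k > (0.51·9 − 4)/(1 − 0.51) = 1.204.
The smallest integer exceeding 1.204 is 2.

k = 2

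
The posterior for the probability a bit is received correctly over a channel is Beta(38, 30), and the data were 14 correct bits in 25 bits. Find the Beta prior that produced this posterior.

A Beta(a, b) prior with s successes and f failures in binomial data gives a Beta(a+s, b+f) posterior.
Subtract the data counts: 38−14=24, 30−11=19.

Beta(24, 19)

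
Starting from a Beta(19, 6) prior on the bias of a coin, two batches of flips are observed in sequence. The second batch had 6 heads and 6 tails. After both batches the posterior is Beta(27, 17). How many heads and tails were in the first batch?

2 heads and 5 tails

Because Beta–binomial updating is additive in the counts, the combined data contributed (α_post−α_prior, β_post−β_prior) successes and failures.
Total across both batches: 27−19=8 heads, 17−6=11 tails.
Subtract the second batch: 8−6=2 heads and 11−6=5 tails.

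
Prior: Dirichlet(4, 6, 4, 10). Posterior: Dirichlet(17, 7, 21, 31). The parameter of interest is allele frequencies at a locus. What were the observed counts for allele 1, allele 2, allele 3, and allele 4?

For a Dirichlet(α) prior with multinomial counts c, the posterior is Dirichlet(α + c) componentwise.
Counts are posterior − prior componentwise: 17−4=13, 7−6=1, 21−4=17, 31−10=21.

counts (13, 1, 17, 21)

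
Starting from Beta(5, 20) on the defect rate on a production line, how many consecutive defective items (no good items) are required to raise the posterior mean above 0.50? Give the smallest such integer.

After k defective items and 0 good items the posterior is Beta(5+k, 20), with mean (5+k)/(5+20+k).
Set (5+k)/(25+k) > 0.50 and solve: k > (0.50·25 − 5)/(1 − 0.50) = 15.000.
The smallest integer exceeding 15.000 is 16.

k = 16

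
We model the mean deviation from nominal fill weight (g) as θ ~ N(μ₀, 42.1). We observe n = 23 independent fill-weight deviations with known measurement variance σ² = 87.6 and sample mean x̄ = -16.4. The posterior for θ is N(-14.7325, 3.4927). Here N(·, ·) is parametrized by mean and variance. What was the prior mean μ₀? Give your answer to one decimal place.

With known observation variance, the Normal–Normal posterior has precision τ_n = τ₀ + n/σ² and mean μ_n = (τ₀μ₀ + (n/σ²)x̄)/τ_n.
Here τ₀ = 1/42.1 = 0.023753 and τ_data = 23/87.6 = 0.262557, so τ_n = 0.286310.
Rearranging for μ₀: μ₀ = (μ_n·τ_n − τ_data·x̄)/τ₀ = (-14.7325·0.286310 − 0.262557·-16.4) / 0.023753 = 0.087873/0.023753 ≈ 3.7.

μ₀ = 3.7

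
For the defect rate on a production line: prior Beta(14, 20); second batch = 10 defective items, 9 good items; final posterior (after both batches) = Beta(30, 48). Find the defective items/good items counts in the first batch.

6 defective items and 19 good items

Because Beta–binomial updating is additive in the counts, the combined data contributed (α_post−α_prior, β_post−β_prior) successes and failures.
Total across both batches: 30−14=16 defective items, 48−20=28 good items.
Subtract the second batch: 16−10=6 defective items and 28−9=19 good items.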